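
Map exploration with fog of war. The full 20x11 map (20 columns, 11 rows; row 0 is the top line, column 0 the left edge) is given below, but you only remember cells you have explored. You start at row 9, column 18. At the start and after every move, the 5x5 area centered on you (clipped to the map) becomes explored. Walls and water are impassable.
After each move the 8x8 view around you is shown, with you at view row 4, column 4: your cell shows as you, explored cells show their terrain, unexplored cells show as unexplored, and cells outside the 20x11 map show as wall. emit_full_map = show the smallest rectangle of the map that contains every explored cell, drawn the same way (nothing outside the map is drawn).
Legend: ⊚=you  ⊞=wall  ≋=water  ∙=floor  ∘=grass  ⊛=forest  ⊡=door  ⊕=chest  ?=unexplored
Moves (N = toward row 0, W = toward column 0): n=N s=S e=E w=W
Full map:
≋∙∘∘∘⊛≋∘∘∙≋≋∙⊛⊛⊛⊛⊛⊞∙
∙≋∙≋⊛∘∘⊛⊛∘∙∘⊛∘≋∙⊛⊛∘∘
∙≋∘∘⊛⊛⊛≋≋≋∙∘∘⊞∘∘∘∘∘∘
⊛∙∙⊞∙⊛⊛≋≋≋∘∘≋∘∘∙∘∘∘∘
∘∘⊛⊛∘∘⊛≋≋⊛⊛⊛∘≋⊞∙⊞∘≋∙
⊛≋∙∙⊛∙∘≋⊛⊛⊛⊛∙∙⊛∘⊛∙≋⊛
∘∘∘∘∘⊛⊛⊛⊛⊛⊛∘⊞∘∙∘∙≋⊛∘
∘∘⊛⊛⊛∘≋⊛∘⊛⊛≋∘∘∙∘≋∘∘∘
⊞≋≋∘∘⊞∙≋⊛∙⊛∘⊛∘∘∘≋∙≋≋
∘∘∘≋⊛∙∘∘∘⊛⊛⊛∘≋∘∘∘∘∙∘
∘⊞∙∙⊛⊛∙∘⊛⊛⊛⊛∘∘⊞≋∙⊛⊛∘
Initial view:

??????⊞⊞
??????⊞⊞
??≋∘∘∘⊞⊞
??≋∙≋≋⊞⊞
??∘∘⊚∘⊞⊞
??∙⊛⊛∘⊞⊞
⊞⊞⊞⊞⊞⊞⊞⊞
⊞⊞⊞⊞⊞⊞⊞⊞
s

??????⊞⊞
??≋∘∘∘⊞⊞
??≋∙≋≋⊞⊞
??∘∘∙∘⊞⊞
??∙⊛⊚∘⊞⊞
⊞⊞⊞⊞⊞⊞⊞⊞
⊞⊞⊞⊞⊞⊞⊞⊞
⊞⊞⊞⊞⊞⊞⊞⊞

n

??????⊞⊞
??????⊞⊞
??≋∘∘∘⊞⊞
??≋∙≋≋⊞⊞
??∘∘⊚∘⊞⊞
??∙⊛⊛∘⊞⊞
⊞⊞⊞⊞⊞⊞⊞⊞
⊞⊞⊞⊞⊞⊞⊞⊞

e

?????⊞⊞⊞
?????⊞⊞⊞
?≋∘∘∘⊞⊞⊞
?≋∙≋≋⊞⊞⊞
?∘∘∙⊚⊞⊞⊞
?∙⊛⊛∘⊞⊞⊞
⊞⊞⊞⊞⊞⊞⊞⊞
⊞⊞⊞⊞⊞⊞⊞⊞

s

?????⊞⊞⊞
?≋∘∘∘⊞⊞⊞
?≋∙≋≋⊞⊞⊞
?∘∘∙∘⊞⊞⊞
?∙⊛⊛⊚⊞⊞⊞
⊞⊞⊞⊞⊞⊞⊞⊞
⊞⊞⊞⊞⊞⊞⊞⊞
⊞⊞⊞⊞⊞⊞⊞⊞

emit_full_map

≋∘∘∘
≋∙≋≋
∘∘∙∘
∙⊛⊛⊚

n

?????⊞⊞⊞
?????⊞⊞⊞
?≋∘∘∘⊞⊞⊞
?≋∙≋≋⊞⊞⊞
?∘∘∙⊚⊞⊞⊞
?∙⊛⊛∘⊞⊞⊞
⊞⊞⊞⊞⊞⊞⊞⊞
⊞⊞⊞⊞⊞⊞⊞⊞

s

?????⊞⊞⊞
?≋∘∘∘⊞⊞⊞
?≋∙≋≋⊞⊞⊞
?∘∘∙∘⊞⊞⊞
?∙⊛⊛⊚⊞⊞⊞
⊞⊞⊞⊞⊞⊞⊞⊞
⊞⊞⊞⊞⊞⊞⊞⊞
⊞⊞⊞⊞⊞⊞⊞⊞


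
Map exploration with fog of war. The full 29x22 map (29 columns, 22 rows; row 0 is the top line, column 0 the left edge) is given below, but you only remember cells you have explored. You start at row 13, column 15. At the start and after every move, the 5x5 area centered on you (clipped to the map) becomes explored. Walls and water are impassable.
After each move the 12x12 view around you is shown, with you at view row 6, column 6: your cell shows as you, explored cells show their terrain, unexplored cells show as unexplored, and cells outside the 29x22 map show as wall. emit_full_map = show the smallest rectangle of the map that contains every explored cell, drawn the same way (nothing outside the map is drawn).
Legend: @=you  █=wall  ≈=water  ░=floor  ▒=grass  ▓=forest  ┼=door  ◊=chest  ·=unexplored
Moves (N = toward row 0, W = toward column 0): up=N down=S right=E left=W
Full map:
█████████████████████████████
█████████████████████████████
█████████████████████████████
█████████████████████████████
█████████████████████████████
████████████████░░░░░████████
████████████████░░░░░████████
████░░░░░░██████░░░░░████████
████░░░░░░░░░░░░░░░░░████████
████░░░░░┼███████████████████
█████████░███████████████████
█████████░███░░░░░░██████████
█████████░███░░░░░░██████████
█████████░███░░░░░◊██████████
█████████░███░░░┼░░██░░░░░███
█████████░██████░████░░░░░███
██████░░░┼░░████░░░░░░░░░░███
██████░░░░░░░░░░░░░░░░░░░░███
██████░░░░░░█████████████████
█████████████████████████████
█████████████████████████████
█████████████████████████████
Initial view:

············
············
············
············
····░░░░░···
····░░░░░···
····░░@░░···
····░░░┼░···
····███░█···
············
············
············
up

············
············
············
············
····█████···
····░░░░░···
····░░@░░···
····░░░░░···
····░░░┼░···
····███░█···
············
············

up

············
············
············
············
····█████···
····█████···
····░░@░░···
····░░░░░···
····░░░░░···
····░░░┼░···
····███░█···
············

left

············
············
············
············
····██████··
····██████··
····█░@░░░··
····█░░░░░··
····█░░░░░··
·····░░░┼░··
·····███░█··
············

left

············
············
············
············
····███████·
····███████·
····██@░░░░·
····██░░░░░·
····██░░░░░·
······░░░┼░·
······███░█·
············

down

············
············
············
····███████·
····███████·
····██░░░░░·
····██@░░░░·
····██░░░░░·
····██░░░┼░·
······███░█·
············
············

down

············
············
····███████·
····███████·
····██░░░░░·
····██░░░░░·
····██@░░░░·
····██░░░┼░·
····█████░█·
············
············
············

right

············
············
···███████··
···███████··
···██░░░░░··
···██░░░░░··
···██░@░░░··
···██░░░┼░··
···█████░█··
············
············
············

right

············
············
··███████···
··███████···
··██░░░░░···
··██░░░░░···
··██░░@░░···
··██░░░┼░···
··█████░█···
············
············
············

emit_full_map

███████
███████
██░░░░░
██░░░░░
██░░@░░
██░░░┼░
█████░█

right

············
············
·███████····
·███████····
·██░░░░░░···
·██░░░░░░···
·██░░░@░◊···
·██░░░┼░░···
·█████░██···
············
············
············

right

············
············
███████·····
███████·····
██░░░░░░█···
██░░░░░░█···
██░░░░@◊█···
██░░░┼░░█···
█████░███···
············
············
············

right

············
············
██████······
██████······
█░░░░░░██···
█░░░░░░██···
█░░░░░@██···
█░░░┼░░██···
████░████···
············
············
············

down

············
██████······
██████······
█░░░░░░██···
█░░░░░░██···
█░░░░░◊██···
█░░░┼░@██···
████░████···
····░░░░░···
············
············
············

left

············
███████·····
███████·····
██░░░░░░██··
██░░░░░░██··
██░░░░░◊██··
██░░░┼@░██··
█████░████··
····█░░░░░··
············
············
············

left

············
·███████····
·███████····
·██░░░░░░██·
·██░░░░░░██·
·██░░░░░◊██·
·██░░░@░░██·
·█████░████·
····██░░░░░·
············
············
············

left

············
··███████···
··███████···
··██░░░░░░██
··██░░░░░░██
··██░░░░░◊██
··██░░@┼░░██
··█████░████
····███░░░░░
············
············
············

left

············
···███████··
···███████··
···██░░░░░░█
···██░░░░░░█
···██░░░░░◊█
···██░@░┼░░█
···█████░███
····████░░░░
············
············
············

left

············
····███████·
····███████·
····██░░░░░░
····██░░░░░░
····██░░░░░◊
····██@░░┼░░
····█████░██
····░████░░░
············
············
············

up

············
············
····███████·
····███████·
····██░░░░░░
····██░░░░░░
····██@░░░░◊
····██░░░┼░░
····█████░██
····░████░░░
············
············

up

············
············
············
····███████·
····███████·
····██░░░░░░
····██@░░░░░
····██░░░░░◊
····██░░░┼░░
····█████░██
····░████░░░
············

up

············
············
············
············
····███████·
····███████·
····██@░░░░░
····██░░░░░░
····██░░░░░◊
····██░░░┼░░
····█████░██
····░████░░░

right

············
············
············
············
···███████··
···███████··
···██░@░░░░█
···██░░░░░░█
···██░░░░░◊█
···██░░░┼░░█
···█████░███
···░████░░░░

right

············
············
············
············
··███████···
··███████···
··██░░@░░░██
··██░░░░░░██
··██░░░░░◊██
··██░░░┼░░██
··█████░████
··░████░░░░░

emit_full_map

███████···
███████···
██░░@░░░██
██░░░░░░██
██░░░░░◊██
██░░░┼░░██
█████░████
░████░░░░░

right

············
············
············
············
·████████···
·████████···
·██░░░@░░██·
·██░░░░░░██·
·██░░░░░◊██·
·██░░░┼░░██·
·█████░████·
·░████░░░░░·

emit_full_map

████████··
████████··
██░░░@░░██
██░░░░░░██
██░░░░░◊██
██░░░┼░░██
█████░████
░████░░░░░


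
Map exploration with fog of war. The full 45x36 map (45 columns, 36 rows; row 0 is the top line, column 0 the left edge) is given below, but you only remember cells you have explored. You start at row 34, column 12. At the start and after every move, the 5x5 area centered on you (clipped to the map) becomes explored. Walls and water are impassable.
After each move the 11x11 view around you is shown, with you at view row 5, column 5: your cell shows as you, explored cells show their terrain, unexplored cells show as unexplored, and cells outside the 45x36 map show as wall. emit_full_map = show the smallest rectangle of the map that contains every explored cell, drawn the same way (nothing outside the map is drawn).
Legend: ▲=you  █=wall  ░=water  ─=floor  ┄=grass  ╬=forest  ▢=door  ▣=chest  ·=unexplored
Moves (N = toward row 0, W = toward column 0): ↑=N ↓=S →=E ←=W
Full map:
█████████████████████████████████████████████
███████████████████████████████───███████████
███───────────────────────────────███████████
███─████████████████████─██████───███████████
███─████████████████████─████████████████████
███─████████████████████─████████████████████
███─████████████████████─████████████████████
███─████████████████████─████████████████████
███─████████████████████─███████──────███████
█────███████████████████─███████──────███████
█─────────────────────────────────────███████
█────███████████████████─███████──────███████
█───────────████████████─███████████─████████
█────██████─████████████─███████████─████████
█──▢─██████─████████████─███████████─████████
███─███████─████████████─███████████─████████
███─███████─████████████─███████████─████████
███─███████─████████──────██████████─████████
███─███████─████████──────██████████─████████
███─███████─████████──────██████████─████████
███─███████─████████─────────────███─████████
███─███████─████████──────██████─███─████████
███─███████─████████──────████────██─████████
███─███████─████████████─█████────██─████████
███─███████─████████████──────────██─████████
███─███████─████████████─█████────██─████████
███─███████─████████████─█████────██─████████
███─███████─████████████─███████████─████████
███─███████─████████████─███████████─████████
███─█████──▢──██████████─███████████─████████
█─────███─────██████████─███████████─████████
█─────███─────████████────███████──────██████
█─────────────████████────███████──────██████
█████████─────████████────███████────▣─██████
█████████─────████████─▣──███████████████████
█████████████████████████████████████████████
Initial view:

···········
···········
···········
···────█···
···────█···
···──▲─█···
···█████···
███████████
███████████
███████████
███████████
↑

···········
···········
···········
···────█···
···────█···
···──▲─█···
···────█···
···█████···
███████████
███████████
███████████

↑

···········
···········
···········
···────█···
···────█···
···──▲─█···
···────█···
···────█···
···█████···
███████████
███████████

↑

···········
···········
···········
···─▢──█···
···────█···
···──▲─█···
···────█···
···────█···
···────█···
···█████···
███████████

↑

···········
···········
···········
···█─███···
···─▢──█···
···──▲─█···
···────█···
···────█···
···────█···
···────█···
···█████···

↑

···········
···········
···········
···█─███···
···█─███···
···─▢▲─█···
···────█···
···────█···
···────█···
···────█···
···────█···

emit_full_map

█─███
█─███
─▢▲─█
────█
────█
────█
────█
────█
█████

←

···········
···········
···········
···██─███··
···██─███··
···──▲──█··
···─────█··
···─────█··
····────█··
····────█··
····────█··

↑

···········
···········
···········
···██─██···
···██─███··
···██▲███··
···──▢──█··
···─────█··
···─────█··
····────█··
····────█··

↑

···········
···········
···········
···██─██···
···██─██···
···██▲███··
···██─███··
···──▢──█··
···─────█··
···─────█··
····────█··

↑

···········
···········
···········
···██─██···
···██─██···
···██▲██···
···██─███··
···██─███··
···──▢──█··
···─────█··
···─────█··

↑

···········
···········
···········
···██─██···
···██─██···
···██▲██···
···██─██···
···██─███··
···██─███··
···──▢──█··
···─────█··

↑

···········
···········
···········
···██─██···
···██─██···
···██▲██···
···██─██···
···██─██···
···██─███··
···██─███··
···──▢──█··

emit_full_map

██─██·
██─██·
██▲██·
██─██·
██─██·
██─███
██─███
──▢──█
─────█
─────█
·────█
·────█
·────█
·█████

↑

···········
···········
···········
···██─██···
···██─██···
···██▲██···
···██─██···
···██─██···
···██─██···
···██─███··
···██─███··

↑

···········
···········
···········
···██─██···
···██─██···
···██▲██···
···██─██···
···██─██···
···██─██···
···██─██···
···██─███··

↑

···········
···········
···········
···██─██···
···██─██···
···██▲██···
···██─██···
···██─██···
···██─██···
···██─██···
···██─██···

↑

···········
···········
···········
···██─██···
···██─██···
···██▲██···
···██─██···
···██─██···
···██─██···
···██─██···
···██─██···


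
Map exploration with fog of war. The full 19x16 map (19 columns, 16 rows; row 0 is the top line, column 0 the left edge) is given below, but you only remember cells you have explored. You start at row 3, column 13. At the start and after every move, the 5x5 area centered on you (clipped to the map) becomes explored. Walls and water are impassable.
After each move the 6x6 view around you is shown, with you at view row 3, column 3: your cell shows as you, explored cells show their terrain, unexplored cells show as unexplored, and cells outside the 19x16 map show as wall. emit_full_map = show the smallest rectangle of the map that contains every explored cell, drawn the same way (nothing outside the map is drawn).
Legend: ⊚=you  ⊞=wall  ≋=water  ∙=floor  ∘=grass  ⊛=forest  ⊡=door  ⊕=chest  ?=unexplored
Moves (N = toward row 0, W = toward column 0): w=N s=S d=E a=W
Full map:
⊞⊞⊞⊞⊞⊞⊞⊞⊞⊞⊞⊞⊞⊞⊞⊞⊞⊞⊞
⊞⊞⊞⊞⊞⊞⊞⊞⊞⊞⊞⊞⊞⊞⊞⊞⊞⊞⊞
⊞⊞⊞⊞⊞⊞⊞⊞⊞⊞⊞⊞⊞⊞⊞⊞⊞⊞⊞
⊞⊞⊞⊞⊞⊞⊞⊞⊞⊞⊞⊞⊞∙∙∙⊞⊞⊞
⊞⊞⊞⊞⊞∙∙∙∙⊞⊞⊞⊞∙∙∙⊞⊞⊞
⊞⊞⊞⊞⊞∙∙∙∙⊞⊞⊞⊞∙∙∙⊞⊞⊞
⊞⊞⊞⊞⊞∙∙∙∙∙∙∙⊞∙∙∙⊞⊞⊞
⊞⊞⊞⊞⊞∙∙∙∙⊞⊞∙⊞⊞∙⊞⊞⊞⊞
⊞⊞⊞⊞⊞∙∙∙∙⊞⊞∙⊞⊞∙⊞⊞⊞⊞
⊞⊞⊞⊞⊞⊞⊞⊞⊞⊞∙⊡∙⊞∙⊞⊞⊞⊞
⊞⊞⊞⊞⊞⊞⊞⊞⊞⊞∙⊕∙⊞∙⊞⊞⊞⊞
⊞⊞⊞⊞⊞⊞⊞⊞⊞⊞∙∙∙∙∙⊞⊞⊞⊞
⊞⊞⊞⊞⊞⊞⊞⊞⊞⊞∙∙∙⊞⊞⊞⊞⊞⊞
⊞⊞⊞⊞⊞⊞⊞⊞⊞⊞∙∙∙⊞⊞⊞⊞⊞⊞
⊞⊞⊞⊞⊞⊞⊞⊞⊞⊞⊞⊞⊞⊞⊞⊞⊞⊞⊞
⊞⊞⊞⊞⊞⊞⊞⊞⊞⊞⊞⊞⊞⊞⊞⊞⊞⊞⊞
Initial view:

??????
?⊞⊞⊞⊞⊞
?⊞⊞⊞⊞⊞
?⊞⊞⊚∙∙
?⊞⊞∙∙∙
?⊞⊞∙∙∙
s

?⊞⊞⊞⊞⊞
?⊞⊞⊞⊞⊞
?⊞⊞∙∙∙
?⊞⊞⊚∙∙
?⊞⊞∙∙∙
?∙⊞∙∙∙

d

⊞⊞⊞⊞⊞?
⊞⊞⊞⊞⊞⊞
⊞⊞∙∙∙⊞
⊞⊞∙⊚∙⊞
⊞⊞∙∙∙⊞
∙⊞∙∙∙⊞

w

??????
⊞⊞⊞⊞⊞⊞
⊞⊞⊞⊞⊞⊞
⊞⊞∙⊚∙⊞
⊞⊞∙∙∙⊞
⊞⊞∙∙∙⊞

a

??????
?⊞⊞⊞⊞⊞
?⊞⊞⊞⊞⊞
?⊞⊞⊚∙∙
?⊞⊞∙∙∙
?⊞⊞∙∙∙

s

?⊞⊞⊞⊞⊞
?⊞⊞⊞⊞⊞
?⊞⊞∙∙∙
?⊞⊞⊚∙∙
?⊞⊞∙∙∙
?∙⊞∙∙∙

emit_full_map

⊞⊞⊞⊞⊞⊞
⊞⊞⊞⊞⊞⊞
⊞⊞∙∙∙⊞
⊞⊞⊚∙∙⊞
⊞⊞∙∙∙⊞
∙⊞∙∙∙⊞

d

⊞⊞⊞⊞⊞⊞
⊞⊞⊞⊞⊞⊞
⊞⊞∙∙∙⊞
⊞⊞∙⊚∙⊞
⊞⊞∙∙∙⊞
∙⊞∙∙∙⊞

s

⊞⊞⊞⊞⊞⊞
⊞⊞∙∙∙⊞
⊞⊞∙∙∙⊞
⊞⊞∙⊚∙⊞
∙⊞∙∙∙⊞
?⊞⊞∙⊞⊞

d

⊞⊞⊞⊞⊞?
⊞∙∙∙⊞⊞
⊞∙∙∙⊞⊞
⊞∙∙⊚⊞⊞
⊞∙∙∙⊞⊞
⊞⊞∙⊞⊞⊞

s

⊞∙∙∙⊞⊞
⊞∙∙∙⊞⊞
⊞∙∙∙⊞⊞
⊞∙∙⊚⊞⊞
⊞⊞∙⊞⊞⊞
?⊞∙⊞⊞⊞

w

⊞⊞⊞⊞⊞?
⊞∙∙∙⊞⊞
⊞∙∙∙⊞⊞
⊞∙∙⊚⊞⊞
⊞∙∙∙⊞⊞
⊞⊞∙⊞⊞⊞

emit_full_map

⊞⊞⊞⊞⊞⊞?
⊞⊞⊞⊞⊞⊞?
⊞⊞∙∙∙⊞⊞
⊞⊞∙∙∙⊞⊞
⊞⊞∙∙⊚⊞⊞
∙⊞∙∙∙⊞⊞
?⊞⊞∙⊞⊞⊞
??⊞∙⊞⊞⊞

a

⊞⊞⊞⊞⊞⊞
⊞⊞∙∙∙⊞
⊞⊞∙∙∙⊞
⊞⊞∙⊚∙⊞
∙⊞∙∙∙⊞
?⊞⊞∙⊞⊞

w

⊞⊞⊞⊞⊞⊞
⊞⊞⊞⊞⊞⊞
⊞⊞∙∙∙⊞
⊞⊞∙⊚∙⊞
⊞⊞∙∙∙⊞
∙⊞∙∙∙⊞


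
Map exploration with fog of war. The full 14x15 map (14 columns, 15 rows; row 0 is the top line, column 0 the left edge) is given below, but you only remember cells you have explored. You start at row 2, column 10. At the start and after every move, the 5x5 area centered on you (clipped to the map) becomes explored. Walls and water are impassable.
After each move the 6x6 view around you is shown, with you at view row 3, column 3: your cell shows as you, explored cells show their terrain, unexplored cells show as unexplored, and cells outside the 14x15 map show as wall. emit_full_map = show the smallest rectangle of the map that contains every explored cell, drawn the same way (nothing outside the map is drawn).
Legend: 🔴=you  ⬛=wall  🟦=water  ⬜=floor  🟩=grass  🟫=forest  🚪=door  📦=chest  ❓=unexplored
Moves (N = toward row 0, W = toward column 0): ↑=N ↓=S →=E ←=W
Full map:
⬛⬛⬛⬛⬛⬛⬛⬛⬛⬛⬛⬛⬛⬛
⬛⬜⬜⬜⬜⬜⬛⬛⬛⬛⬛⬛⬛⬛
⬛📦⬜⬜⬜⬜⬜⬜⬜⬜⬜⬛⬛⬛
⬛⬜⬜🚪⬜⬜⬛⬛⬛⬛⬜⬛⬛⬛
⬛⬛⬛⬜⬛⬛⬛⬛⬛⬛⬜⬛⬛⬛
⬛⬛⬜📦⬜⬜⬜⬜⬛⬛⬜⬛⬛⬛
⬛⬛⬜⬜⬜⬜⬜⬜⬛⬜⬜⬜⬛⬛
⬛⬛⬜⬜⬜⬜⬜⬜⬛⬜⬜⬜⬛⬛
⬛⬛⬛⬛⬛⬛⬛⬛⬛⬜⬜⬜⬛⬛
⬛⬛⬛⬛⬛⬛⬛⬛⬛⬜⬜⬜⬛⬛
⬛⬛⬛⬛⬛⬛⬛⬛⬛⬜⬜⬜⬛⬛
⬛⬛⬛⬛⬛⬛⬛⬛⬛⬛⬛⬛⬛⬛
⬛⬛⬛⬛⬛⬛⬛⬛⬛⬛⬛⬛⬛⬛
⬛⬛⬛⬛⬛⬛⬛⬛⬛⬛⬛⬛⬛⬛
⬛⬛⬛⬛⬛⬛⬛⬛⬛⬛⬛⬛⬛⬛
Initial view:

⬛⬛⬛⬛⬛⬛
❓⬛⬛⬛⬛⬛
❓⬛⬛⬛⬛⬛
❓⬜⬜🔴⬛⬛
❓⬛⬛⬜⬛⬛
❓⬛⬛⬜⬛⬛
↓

❓⬛⬛⬛⬛⬛
❓⬛⬛⬛⬛⬛
❓⬜⬜⬜⬛⬛
❓⬛⬛🔴⬛⬛
❓⬛⬛⬜⬛⬛
❓⬛⬛⬜⬛⬛

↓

❓⬛⬛⬛⬛⬛
❓⬜⬜⬜⬛⬛
❓⬛⬛⬜⬛⬛
❓⬛⬛🔴⬛⬛
❓⬛⬛⬜⬛⬛
❓⬛⬜⬜⬜⬛

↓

❓⬜⬜⬜⬛⬛
❓⬛⬛⬜⬛⬛
❓⬛⬛⬜⬛⬛
❓⬛⬛🔴⬛⬛
❓⬛⬜⬜⬜⬛
❓⬛⬜⬜⬜⬛

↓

❓⬛⬛⬜⬛⬛
❓⬛⬛⬜⬛⬛
❓⬛⬛⬜⬛⬛
❓⬛⬜🔴⬜⬛
❓⬛⬜⬜⬜⬛
❓⬛⬜⬜⬜⬛

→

⬛⬛⬜⬛⬛❓
⬛⬛⬜⬛⬛⬛
⬛⬛⬜⬛⬛⬛
⬛⬜⬜🔴⬛⬛
⬛⬜⬜⬜⬛⬛
⬛⬜⬜⬜⬛⬛

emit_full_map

⬛⬛⬛⬛⬛❓
⬛⬛⬛⬛⬛❓
⬜⬜⬜⬛⬛❓
⬛⬛⬜⬛⬛❓
⬛⬛⬜⬛⬛⬛
⬛⬛⬜⬛⬛⬛
⬛⬜⬜🔴⬛⬛
⬛⬜⬜⬜⬛⬛
⬛⬜⬜⬜⬛⬛

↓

⬛⬛⬜⬛⬛⬛
⬛⬛⬜⬛⬛⬛
⬛⬜⬜⬜⬛⬛
⬛⬜⬜🔴⬛⬛
⬛⬜⬜⬜⬛⬛
❓⬜⬜⬜⬛⬛

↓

⬛⬛⬜⬛⬛⬛
⬛⬜⬜⬜⬛⬛
⬛⬜⬜⬜⬛⬛
⬛⬜⬜🔴⬛⬛
❓⬜⬜⬜⬛⬛
❓⬜⬜⬜⬛⬛

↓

⬛⬜⬜⬜⬛⬛
⬛⬜⬜⬜⬛⬛
⬛⬜⬜⬜⬛⬛
❓⬜⬜🔴⬛⬛
❓⬜⬜⬜⬛⬛
❓⬛⬛⬛⬛⬛

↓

⬛⬜⬜⬜⬛⬛
⬛⬜⬜⬜⬛⬛
❓⬜⬜⬜⬛⬛
❓⬜⬜🔴⬛⬛
❓⬛⬛⬛⬛⬛
❓⬛⬛⬛⬛⬛

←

❓⬛⬜⬜⬜⬛
❓⬛⬜⬜⬜⬛
❓⬛⬜⬜⬜⬛
❓⬛⬜🔴⬜⬛
❓⬛⬛⬛⬛⬛
❓⬛⬛⬛⬛⬛

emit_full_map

⬛⬛⬛⬛⬛❓
⬛⬛⬛⬛⬛❓
⬜⬜⬜⬛⬛❓
⬛⬛⬜⬛⬛❓
⬛⬛⬜⬛⬛⬛
⬛⬛⬜⬛⬛⬛
⬛⬜⬜⬜⬛⬛
⬛⬜⬜⬜⬛⬛
⬛⬜⬜⬜⬛⬛
⬛⬜⬜⬜⬛⬛
⬛⬜🔴⬜⬛⬛
⬛⬛⬛⬛⬛⬛
⬛⬛⬛⬛⬛⬛

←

❓❓⬛⬜⬜⬜
❓⬛⬛⬜⬜⬜
❓⬛⬛⬜⬜⬜
❓⬛⬛🔴⬜⬜
❓⬛⬛⬛⬛⬛
❓⬛⬛⬛⬛⬛

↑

❓❓⬛⬜⬜⬜
❓⬜⬛⬜⬜⬜
❓⬛⬛⬜⬜⬜
❓⬛⬛🔴⬜⬜
❓⬛⬛⬜⬜⬜
❓⬛⬛⬛⬛⬛

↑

❓❓⬛⬛⬜⬛
❓⬜⬛⬜⬜⬜
❓⬜⬛⬜⬜⬜
❓⬛⬛🔴⬜⬜
❓⬛⬛⬜⬜⬜
❓⬛⬛⬜⬜⬜

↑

❓❓⬛⬛⬜⬛
❓⬜⬛⬛⬜⬛
❓⬜⬛⬜⬜⬜
❓⬜⬛🔴⬜⬜
❓⬛⬛⬜⬜⬜
❓⬛⬛⬜⬜⬜

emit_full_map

❓⬛⬛⬛⬛⬛❓
❓⬛⬛⬛⬛⬛❓
❓⬜⬜⬜⬛⬛❓
❓⬛⬛⬜⬛⬛❓
❓⬛⬛⬜⬛⬛⬛
⬜⬛⬛⬜⬛⬛⬛
⬜⬛⬜⬜⬜⬛⬛
⬜⬛🔴⬜⬜⬛⬛
⬛⬛⬜⬜⬜⬛⬛
⬛⬛⬜⬜⬜⬛⬛
⬛⬛⬜⬜⬜⬛⬛
⬛⬛⬛⬛⬛⬛⬛
⬛⬛⬛⬛⬛⬛⬛


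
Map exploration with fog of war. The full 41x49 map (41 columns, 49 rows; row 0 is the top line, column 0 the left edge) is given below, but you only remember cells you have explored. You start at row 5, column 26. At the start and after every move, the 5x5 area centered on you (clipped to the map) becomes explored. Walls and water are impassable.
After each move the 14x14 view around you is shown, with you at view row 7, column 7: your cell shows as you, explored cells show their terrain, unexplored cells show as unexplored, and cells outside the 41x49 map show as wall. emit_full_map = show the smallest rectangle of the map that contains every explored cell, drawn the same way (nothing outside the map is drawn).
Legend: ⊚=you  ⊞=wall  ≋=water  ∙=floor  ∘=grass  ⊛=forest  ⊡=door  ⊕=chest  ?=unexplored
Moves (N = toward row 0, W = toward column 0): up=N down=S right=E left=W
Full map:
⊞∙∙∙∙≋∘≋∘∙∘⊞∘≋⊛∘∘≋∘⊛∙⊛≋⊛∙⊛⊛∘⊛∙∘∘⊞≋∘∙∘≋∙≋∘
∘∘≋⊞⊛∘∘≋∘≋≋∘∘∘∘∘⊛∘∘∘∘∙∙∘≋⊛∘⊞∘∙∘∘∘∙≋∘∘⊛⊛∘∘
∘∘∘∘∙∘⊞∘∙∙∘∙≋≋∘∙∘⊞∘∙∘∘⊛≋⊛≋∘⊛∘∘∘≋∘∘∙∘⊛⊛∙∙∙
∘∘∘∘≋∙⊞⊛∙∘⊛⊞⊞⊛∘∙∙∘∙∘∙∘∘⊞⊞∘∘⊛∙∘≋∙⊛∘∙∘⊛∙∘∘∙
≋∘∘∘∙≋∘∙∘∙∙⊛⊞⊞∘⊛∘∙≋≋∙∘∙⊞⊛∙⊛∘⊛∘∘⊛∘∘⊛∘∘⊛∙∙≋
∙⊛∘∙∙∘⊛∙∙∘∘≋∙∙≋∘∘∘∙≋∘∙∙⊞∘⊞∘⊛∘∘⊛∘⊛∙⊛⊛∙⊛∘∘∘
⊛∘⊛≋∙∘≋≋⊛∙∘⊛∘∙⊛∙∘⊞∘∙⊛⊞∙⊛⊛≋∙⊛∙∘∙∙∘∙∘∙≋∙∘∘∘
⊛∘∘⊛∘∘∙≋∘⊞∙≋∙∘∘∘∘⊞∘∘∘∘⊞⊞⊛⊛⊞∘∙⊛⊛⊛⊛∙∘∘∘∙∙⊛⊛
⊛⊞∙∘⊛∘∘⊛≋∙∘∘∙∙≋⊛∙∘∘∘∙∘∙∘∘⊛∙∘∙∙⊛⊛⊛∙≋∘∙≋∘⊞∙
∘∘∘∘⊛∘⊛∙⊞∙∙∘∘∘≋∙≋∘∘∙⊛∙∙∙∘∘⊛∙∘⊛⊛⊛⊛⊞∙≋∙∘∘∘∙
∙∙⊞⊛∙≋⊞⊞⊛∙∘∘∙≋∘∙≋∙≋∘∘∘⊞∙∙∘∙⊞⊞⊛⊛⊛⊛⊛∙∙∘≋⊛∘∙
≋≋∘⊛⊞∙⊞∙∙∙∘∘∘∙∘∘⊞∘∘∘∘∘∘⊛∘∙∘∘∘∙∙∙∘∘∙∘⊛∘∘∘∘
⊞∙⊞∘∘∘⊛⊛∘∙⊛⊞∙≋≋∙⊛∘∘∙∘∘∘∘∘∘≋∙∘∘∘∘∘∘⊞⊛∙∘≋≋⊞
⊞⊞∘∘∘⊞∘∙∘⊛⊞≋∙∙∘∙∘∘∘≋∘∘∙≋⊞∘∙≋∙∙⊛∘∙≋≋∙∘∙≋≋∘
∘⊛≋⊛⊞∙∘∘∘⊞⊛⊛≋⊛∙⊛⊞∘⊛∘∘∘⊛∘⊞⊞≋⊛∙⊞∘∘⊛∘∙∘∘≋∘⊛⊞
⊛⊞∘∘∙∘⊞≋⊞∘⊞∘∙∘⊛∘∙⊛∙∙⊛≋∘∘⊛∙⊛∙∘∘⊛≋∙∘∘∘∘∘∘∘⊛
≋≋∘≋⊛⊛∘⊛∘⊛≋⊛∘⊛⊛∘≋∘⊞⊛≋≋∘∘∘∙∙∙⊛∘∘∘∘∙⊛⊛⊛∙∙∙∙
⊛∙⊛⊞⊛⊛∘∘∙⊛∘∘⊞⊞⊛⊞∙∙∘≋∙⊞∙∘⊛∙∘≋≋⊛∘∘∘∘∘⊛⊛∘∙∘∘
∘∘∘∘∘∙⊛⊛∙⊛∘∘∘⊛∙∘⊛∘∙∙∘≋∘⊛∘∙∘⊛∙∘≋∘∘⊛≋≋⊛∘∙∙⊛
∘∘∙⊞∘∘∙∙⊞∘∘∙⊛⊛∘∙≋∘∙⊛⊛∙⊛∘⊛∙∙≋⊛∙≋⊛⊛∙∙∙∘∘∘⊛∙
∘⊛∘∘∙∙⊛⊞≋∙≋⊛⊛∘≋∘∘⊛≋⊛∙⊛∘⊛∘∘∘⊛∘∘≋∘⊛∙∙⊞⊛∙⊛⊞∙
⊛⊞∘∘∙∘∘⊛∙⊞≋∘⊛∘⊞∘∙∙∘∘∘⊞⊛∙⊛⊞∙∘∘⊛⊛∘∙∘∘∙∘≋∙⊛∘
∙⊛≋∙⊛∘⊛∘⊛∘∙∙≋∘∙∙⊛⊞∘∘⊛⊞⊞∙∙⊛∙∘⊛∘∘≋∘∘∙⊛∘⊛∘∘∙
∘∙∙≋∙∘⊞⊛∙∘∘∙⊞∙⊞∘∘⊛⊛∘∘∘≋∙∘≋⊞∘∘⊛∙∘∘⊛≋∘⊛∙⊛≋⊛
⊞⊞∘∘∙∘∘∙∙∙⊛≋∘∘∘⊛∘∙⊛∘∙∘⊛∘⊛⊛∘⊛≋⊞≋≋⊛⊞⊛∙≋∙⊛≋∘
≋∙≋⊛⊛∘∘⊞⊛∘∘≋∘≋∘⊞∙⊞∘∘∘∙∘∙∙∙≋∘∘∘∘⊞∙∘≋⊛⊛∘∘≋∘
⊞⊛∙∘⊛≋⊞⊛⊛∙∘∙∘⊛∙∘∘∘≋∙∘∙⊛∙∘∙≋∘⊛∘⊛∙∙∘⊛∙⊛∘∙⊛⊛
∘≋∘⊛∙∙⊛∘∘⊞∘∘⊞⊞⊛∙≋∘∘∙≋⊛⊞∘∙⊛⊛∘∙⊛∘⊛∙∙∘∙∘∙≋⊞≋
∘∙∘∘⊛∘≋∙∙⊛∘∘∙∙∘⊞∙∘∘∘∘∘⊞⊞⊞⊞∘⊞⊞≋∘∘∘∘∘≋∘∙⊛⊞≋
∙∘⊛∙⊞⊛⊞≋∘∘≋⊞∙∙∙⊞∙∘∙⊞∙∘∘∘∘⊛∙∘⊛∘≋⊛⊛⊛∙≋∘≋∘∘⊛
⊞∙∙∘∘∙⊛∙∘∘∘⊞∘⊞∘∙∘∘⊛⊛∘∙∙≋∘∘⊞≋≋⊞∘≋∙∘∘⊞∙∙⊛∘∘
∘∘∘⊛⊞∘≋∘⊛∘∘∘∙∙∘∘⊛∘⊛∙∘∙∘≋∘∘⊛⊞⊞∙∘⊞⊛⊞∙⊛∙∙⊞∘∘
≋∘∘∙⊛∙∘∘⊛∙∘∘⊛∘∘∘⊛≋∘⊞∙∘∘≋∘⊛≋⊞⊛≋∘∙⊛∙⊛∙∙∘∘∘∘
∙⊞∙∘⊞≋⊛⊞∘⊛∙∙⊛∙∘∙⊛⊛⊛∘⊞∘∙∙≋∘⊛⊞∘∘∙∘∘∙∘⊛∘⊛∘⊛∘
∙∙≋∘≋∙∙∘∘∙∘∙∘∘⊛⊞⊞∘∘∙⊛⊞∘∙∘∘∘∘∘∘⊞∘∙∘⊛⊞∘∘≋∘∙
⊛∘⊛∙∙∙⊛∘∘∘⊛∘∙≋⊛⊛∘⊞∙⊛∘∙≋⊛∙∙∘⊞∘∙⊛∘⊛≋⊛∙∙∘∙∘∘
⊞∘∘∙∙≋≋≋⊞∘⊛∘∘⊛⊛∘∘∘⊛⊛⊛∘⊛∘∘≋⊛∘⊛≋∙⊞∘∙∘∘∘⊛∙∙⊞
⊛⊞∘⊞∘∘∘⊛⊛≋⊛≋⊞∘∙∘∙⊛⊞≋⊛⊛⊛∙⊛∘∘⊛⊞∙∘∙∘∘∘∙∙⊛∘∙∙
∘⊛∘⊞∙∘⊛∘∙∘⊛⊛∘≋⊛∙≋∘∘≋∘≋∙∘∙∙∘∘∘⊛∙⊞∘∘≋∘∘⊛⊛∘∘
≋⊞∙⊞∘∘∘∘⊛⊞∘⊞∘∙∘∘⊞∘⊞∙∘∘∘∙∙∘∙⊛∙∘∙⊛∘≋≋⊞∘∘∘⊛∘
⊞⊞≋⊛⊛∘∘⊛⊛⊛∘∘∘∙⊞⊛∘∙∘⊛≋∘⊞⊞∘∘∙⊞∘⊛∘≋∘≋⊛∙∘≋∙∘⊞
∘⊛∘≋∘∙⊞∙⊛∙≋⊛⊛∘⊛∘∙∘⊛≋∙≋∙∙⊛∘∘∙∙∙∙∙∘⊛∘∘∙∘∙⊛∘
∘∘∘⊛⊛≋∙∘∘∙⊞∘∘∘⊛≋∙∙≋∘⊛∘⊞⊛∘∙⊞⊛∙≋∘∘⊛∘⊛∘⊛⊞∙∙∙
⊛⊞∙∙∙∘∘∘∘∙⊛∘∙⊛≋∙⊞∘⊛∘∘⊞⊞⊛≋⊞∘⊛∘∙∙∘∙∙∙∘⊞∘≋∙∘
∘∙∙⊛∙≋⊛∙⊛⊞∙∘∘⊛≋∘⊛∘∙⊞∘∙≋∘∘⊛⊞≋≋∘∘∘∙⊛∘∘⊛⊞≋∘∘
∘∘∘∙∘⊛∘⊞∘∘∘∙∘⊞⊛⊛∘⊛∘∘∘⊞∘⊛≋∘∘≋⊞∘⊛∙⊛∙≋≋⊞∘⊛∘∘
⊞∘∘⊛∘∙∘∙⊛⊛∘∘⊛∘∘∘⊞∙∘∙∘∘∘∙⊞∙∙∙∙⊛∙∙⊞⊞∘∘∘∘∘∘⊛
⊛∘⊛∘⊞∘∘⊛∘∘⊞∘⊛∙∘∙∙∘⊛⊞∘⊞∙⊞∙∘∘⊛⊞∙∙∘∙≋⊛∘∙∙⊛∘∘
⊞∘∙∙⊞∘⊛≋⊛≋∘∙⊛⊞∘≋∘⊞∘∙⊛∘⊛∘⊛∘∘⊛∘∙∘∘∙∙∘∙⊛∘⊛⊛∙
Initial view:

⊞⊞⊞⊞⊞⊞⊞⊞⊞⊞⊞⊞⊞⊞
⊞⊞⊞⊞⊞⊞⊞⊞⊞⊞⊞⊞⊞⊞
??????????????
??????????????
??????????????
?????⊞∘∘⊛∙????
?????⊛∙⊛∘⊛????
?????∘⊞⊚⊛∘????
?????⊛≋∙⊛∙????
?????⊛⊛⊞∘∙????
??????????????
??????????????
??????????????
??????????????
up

⊞⊞⊞⊞⊞⊞⊞⊞⊞⊞⊞⊞⊞⊞
⊞⊞⊞⊞⊞⊞⊞⊞⊞⊞⊞⊞⊞⊞
⊞⊞⊞⊞⊞⊞⊞⊞⊞⊞⊞⊞⊞⊞
??????????????
??????????????
?????⊛≋∘⊛∘????
?????⊞∘∘⊛∙????
?????⊛∙⊚∘⊛????
?????∘⊞∘⊛∘????
?????⊛≋∙⊛∙????
?????⊛⊛⊞∘∙????
??????????????
??????????????
??????????????

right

⊞⊞⊞⊞⊞⊞⊞⊞⊞⊞⊞⊞⊞⊞
⊞⊞⊞⊞⊞⊞⊞⊞⊞⊞⊞⊞⊞⊞
⊞⊞⊞⊞⊞⊞⊞⊞⊞⊞⊞⊞⊞⊞
??????????????
??????????????
????⊛≋∘⊛∘∘????
????⊞∘∘⊛∙∘????
????⊛∙⊛⊚⊛∘????
????∘⊞∘⊛∘∘????
????⊛≋∙⊛∙∘????
????⊛⊛⊞∘∙?????
??????????????
??????????????
??????????????

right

⊞⊞⊞⊞⊞⊞⊞⊞⊞⊞⊞⊞⊞⊞
⊞⊞⊞⊞⊞⊞⊞⊞⊞⊞⊞⊞⊞⊞
⊞⊞⊞⊞⊞⊞⊞⊞⊞⊞⊞⊞⊞⊞
??????????????
??????????????
???⊛≋∘⊛∘∘∘????
???⊞∘∘⊛∙∘≋????
???⊛∙⊛∘⊚∘∘????
???∘⊞∘⊛∘∘⊛????
???⊛≋∙⊛∙∘∙????
???⊛⊛⊞∘∙??????
??????????????
??????????????
??????????????

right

⊞⊞⊞⊞⊞⊞⊞⊞⊞⊞⊞⊞⊞⊞
⊞⊞⊞⊞⊞⊞⊞⊞⊞⊞⊞⊞⊞⊞
⊞⊞⊞⊞⊞⊞⊞⊞⊞⊞⊞⊞⊞⊞
??????????????
??????????????
??⊛≋∘⊛∘∘∘≋????
??⊞∘∘⊛∙∘≋∙????
??⊛∙⊛∘⊛⊚∘⊛????
??∘⊞∘⊛∘∘⊛∘????
??⊛≋∙⊛∙∘∙∙????
??⊛⊛⊞∘∙???????
??????????????
??????????????
??????????????

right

⊞⊞⊞⊞⊞⊞⊞⊞⊞⊞⊞⊞⊞⊞
⊞⊞⊞⊞⊞⊞⊞⊞⊞⊞⊞⊞⊞⊞
⊞⊞⊞⊞⊞⊞⊞⊞⊞⊞⊞⊞⊞⊞
??????????????
??????????????
?⊛≋∘⊛∘∘∘≋∘????
?⊞∘∘⊛∙∘≋∙⊛????
?⊛∙⊛∘⊛∘⊚⊛∘????
?∘⊞∘⊛∘∘⊛∘⊛????
?⊛≋∙⊛∙∘∙∙∘????
?⊛⊛⊞∘∙????????
??????????????
??????????????
??????????????

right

⊞⊞⊞⊞⊞⊞⊞⊞⊞⊞⊞⊞⊞⊞
⊞⊞⊞⊞⊞⊞⊞⊞⊞⊞⊞⊞⊞⊞
⊞⊞⊞⊞⊞⊞⊞⊞⊞⊞⊞⊞⊞⊞
??????????????
??????????????
⊛≋∘⊛∘∘∘≋∘∘????
⊞∘∘⊛∙∘≋∙⊛∘????
⊛∙⊛∘⊛∘∘⊚∘∘????
∘⊞∘⊛∘∘⊛∘⊛∙????
⊛≋∙⊛∙∘∙∙∘∙????
⊛⊛⊞∘∙?????????
??????????????
??????????????
??????????????

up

⊞⊞⊞⊞⊞⊞⊞⊞⊞⊞⊞⊞⊞⊞
⊞⊞⊞⊞⊞⊞⊞⊞⊞⊞⊞⊞⊞⊞
⊞⊞⊞⊞⊞⊞⊞⊞⊞⊞⊞⊞⊞⊞
⊞⊞⊞⊞⊞⊞⊞⊞⊞⊞⊞⊞⊞⊞
??????????????
?????∙∘∘∘∙????
⊛≋∘⊛∘∘∘≋∘∘????
⊞∘∘⊛∙∘≋⊚⊛∘????
⊛∙⊛∘⊛∘∘⊛∘∘????
∘⊞∘⊛∘∘⊛∘⊛∙????
⊛≋∙⊛∙∘∙∙∘∙????
⊛⊛⊞∘∙?????????
??????????????
??????????????

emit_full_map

?????∙∘∘∘∙
⊛≋∘⊛∘∘∘≋∘∘
⊞∘∘⊛∙∘≋⊚⊛∘
⊛∙⊛∘⊛∘∘⊛∘∘
∘⊞∘⊛∘∘⊛∘⊛∙
⊛≋∙⊛∙∘∙∙∘∙
⊛⊛⊞∘∙?????

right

⊞⊞⊞⊞⊞⊞⊞⊞⊞⊞⊞⊞⊞⊞
⊞⊞⊞⊞⊞⊞⊞⊞⊞⊞⊞⊞⊞⊞
⊞⊞⊞⊞⊞⊞⊞⊞⊞⊞⊞⊞⊞⊞
⊞⊞⊞⊞⊞⊞⊞⊞⊞⊞⊞⊞⊞⊞
??????????????
????∙∘∘∘∙≋????
≋∘⊛∘∘∘≋∘∘∙????
∘∘⊛∙∘≋∙⊚∘∙????
∙⊛∘⊛∘∘⊛∘∘⊛????
⊞∘⊛∘∘⊛∘⊛∙⊛????
≋∙⊛∙∘∙∙∘∙?????
⊛⊞∘∙??????????
??????????????
??????????????

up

⊞⊞⊞⊞⊞⊞⊞⊞⊞⊞⊞⊞⊞⊞
⊞⊞⊞⊞⊞⊞⊞⊞⊞⊞⊞⊞⊞⊞
⊞⊞⊞⊞⊞⊞⊞⊞⊞⊞⊞⊞⊞⊞
⊞⊞⊞⊞⊞⊞⊞⊞⊞⊞⊞⊞⊞⊞
⊞⊞⊞⊞⊞⊞⊞⊞⊞⊞⊞⊞⊞⊞
?????∘∘⊞≋∘????
????∙∘∘∘∙≋????
≋∘⊛∘∘∘≋⊚∘∙????
∘∘⊛∙∘≋∙⊛∘∙????
∙⊛∘⊛∘∘⊛∘∘⊛????
⊞∘⊛∘∘⊛∘⊛∙⊛????
≋∙⊛∙∘∙∙∘∙?????
⊛⊞∘∙??????????
??????????????

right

⊞⊞⊞⊞⊞⊞⊞⊞⊞⊞⊞⊞⊞⊞
⊞⊞⊞⊞⊞⊞⊞⊞⊞⊞⊞⊞⊞⊞
⊞⊞⊞⊞⊞⊞⊞⊞⊞⊞⊞⊞⊞⊞
⊞⊞⊞⊞⊞⊞⊞⊞⊞⊞⊞⊞⊞⊞
⊞⊞⊞⊞⊞⊞⊞⊞⊞⊞⊞⊞⊞⊞
????∘∘⊞≋∘∙????
???∙∘∘∘∙≋∘????
∘⊛∘∘∘≋∘⊚∙∘????
∘⊛∙∘≋∙⊛∘∙∘????
⊛∘⊛∘∘⊛∘∘⊛∘????
∘⊛∘∘⊛∘⊛∙⊛?????
∙⊛∙∘∙∙∘∙??????
⊞∘∙???????????
??????????????

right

⊞⊞⊞⊞⊞⊞⊞⊞⊞⊞⊞⊞⊞⊞
⊞⊞⊞⊞⊞⊞⊞⊞⊞⊞⊞⊞⊞⊞
⊞⊞⊞⊞⊞⊞⊞⊞⊞⊞⊞⊞⊞⊞
⊞⊞⊞⊞⊞⊞⊞⊞⊞⊞⊞⊞⊞⊞
⊞⊞⊞⊞⊞⊞⊞⊞⊞⊞⊞⊞⊞⊞
???∘∘⊞≋∘∙∘????
??∙∘∘∘∙≋∘∘????
⊛∘∘∘≋∘∘⊚∘⊛????
⊛∙∘≋∙⊛∘∙∘⊛????
∘⊛∘∘⊛∘∘⊛∘∘????
⊛∘∘⊛∘⊛∙⊛??????
⊛∙∘∙∙∘∙???????
∘∙????????????
??????????????

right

⊞⊞⊞⊞⊞⊞⊞⊞⊞⊞⊞⊞⊞⊞
⊞⊞⊞⊞⊞⊞⊞⊞⊞⊞⊞⊞⊞⊞
⊞⊞⊞⊞⊞⊞⊞⊞⊞⊞⊞⊞⊞⊞
⊞⊞⊞⊞⊞⊞⊞⊞⊞⊞⊞⊞⊞⊞
⊞⊞⊞⊞⊞⊞⊞⊞⊞⊞⊞⊞⊞⊞
??∘∘⊞≋∘∙∘≋???⊞
?∙∘∘∘∙≋∘∘⊛???⊞
∘∘∘≋∘∘∙⊚⊛⊛???⊞
∙∘≋∙⊛∘∙∘⊛∙???⊞
⊛∘∘⊛∘∘⊛∘∘⊛???⊞
∘∘⊛∘⊛∙⊛??????⊞
∙∘∙∙∘∙???????⊞
∙????????????⊞
?????????????⊞

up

⊞⊞⊞⊞⊞⊞⊞⊞⊞⊞⊞⊞⊞⊞
⊞⊞⊞⊞⊞⊞⊞⊞⊞⊞⊞⊞⊞⊞
⊞⊞⊞⊞⊞⊞⊞⊞⊞⊞⊞⊞⊞⊞
⊞⊞⊞⊞⊞⊞⊞⊞⊞⊞⊞⊞⊞⊞
⊞⊞⊞⊞⊞⊞⊞⊞⊞⊞⊞⊞⊞⊞
⊞⊞⊞⊞⊞⊞⊞⊞⊞⊞⊞⊞⊞⊞
??∘∘⊞≋∘∙∘≋???⊞
?∙∘∘∘∙≋⊚∘⊛???⊞
∘∘∘≋∘∘∙∘⊛⊛???⊞
∙∘≋∙⊛∘∙∘⊛∙???⊞
⊛∘∘⊛∘∘⊛∘∘⊛???⊞
∘∘⊛∘⊛∙⊛??????⊞
∙∘∙∙∘∙???????⊞
∙????????????⊞

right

⊞⊞⊞⊞⊞⊞⊞⊞⊞⊞⊞⊞⊞⊞
⊞⊞⊞⊞⊞⊞⊞⊞⊞⊞⊞⊞⊞⊞
⊞⊞⊞⊞⊞⊞⊞⊞⊞⊞⊞⊞⊞⊞
⊞⊞⊞⊞⊞⊞⊞⊞⊞⊞⊞⊞⊞⊞
⊞⊞⊞⊞⊞⊞⊞⊞⊞⊞⊞⊞⊞⊞
⊞⊞⊞⊞⊞⊞⊞⊞⊞⊞⊞⊞⊞⊞
?∘∘⊞≋∘∙∘≋∙??⊞⊞
∙∘∘∘∙≋∘⊚⊛⊛??⊞⊞
∘∘≋∘∘∙∘⊛⊛∙??⊞⊞
∘≋∙⊛∘∙∘⊛∙∘??⊞⊞
∘∘⊛∘∘⊛∘∘⊛???⊞⊞
∘⊛∘⊛∙⊛??????⊞⊞
∘∙∙∘∙???????⊞⊞
????????????⊞⊞

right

⊞⊞⊞⊞⊞⊞⊞⊞⊞⊞⊞⊞⊞⊞
⊞⊞⊞⊞⊞⊞⊞⊞⊞⊞⊞⊞⊞⊞
⊞⊞⊞⊞⊞⊞⊞⊞⊞⊞⊞⊞⊞⊞
⊞⊞⊞⊞⊞⊞⊞⊞⊞⊞⊞⊞⊞⊞
⊞⊞⊞⊞⊞⊞⊞⊞⊞⊞⊞⊞⊞⊞
⊞⊞⊞⊞⊞⊞⊞⊞⊞⊞⊞⊞⊞⊞
∘∘⊞≋∘∙∘≋∙≋?⊞⊞⊞
∘∘∘∙≋∘∘⊚⊛∘?⊞⊞⊞
∘≋∘∘∙∘⊛⊛∙∙?⊞⊞⊞
≋∙⊛∘∙∘⊛∙∘∘?⊞⊞⊞
∘⊛∘∘⊛∘∘⊛???⊞⊞⊞
⊛∘⊛∙⊛??????⊞⊞⊞
∙∙∘∙???????⊞⊞⊞
???????????⊞⊞⊞

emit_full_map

??????∘∘⊞≋∘∙∘≋∙≋
?????∙∘∘∘∙≋∘∘⊚⊛∘
⊛≋∘⊛∘∘∘≋∘∘∙∘⊛⊛∙∙
⊞∘∘⊛∙∘≋∙⊛∘∙∘⊛∙∘∘
⊛∙⊛∘⊛∘∘⊛∘∘⊛∘∘⊛??
∘⊞∘⊛∘∘⊛∘⊛∙⊛?????
⊛≋∙⊛∙∘∙∙∘∙??????
⊛⊛⊞∘∙???????????
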